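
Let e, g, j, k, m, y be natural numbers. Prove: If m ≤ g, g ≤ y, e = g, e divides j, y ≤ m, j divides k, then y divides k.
Because y ≤ m and m ≤ g, y ≤ g. g ≤ y, so g = y. e = g and e divides j, therefore g divides j. j divides k, so g divides k. Since g = y, y divides k.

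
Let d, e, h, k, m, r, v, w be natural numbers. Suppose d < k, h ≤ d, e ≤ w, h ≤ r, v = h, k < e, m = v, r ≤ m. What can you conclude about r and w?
r < w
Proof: Since m = v and v = h, m = h. Since r ≤ m, r ≤ h. Because h ≤ r, h = r. Since h ≤ d, r ≤ d. Since k < e and e ≤ w, k < w. Since d < k, d < w. r ≤ d, so r < w.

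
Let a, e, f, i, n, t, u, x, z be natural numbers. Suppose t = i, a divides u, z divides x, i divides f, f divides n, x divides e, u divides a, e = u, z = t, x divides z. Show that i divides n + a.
Since i divides f and f divides n, i divides n. x divides z and z divides x, thus x = z. z = t, so x = t. u divides a and a divides u, thus u = a. e = u and x divides e, so x divides u. Because u = a, x divides a. x = t, so t divides a. Since t = i, i divides a. Since i divides n, i divides n + a.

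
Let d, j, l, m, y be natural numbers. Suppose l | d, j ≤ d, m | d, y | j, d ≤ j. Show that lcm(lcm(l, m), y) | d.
l | d and m | d, therefore lcm(l, m) | d. From j ≤ d and d ≤ j, j = d. y | j, so y | d. From lcm(l, m) | d, lcm(lcm(l, m), y) | d.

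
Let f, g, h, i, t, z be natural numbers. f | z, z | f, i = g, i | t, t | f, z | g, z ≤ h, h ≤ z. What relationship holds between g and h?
g = h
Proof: f | z and z | f, thus f = z. From i | t and t | f, i | f. Since i = g, g | f. Since f = z, g | z. Since z | g, g = z. z ≤ h and h ≤ z, so z = h. g = z, so g = h.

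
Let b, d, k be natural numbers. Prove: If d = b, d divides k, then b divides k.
Because d = b and d divides k, by substitution, b divides k.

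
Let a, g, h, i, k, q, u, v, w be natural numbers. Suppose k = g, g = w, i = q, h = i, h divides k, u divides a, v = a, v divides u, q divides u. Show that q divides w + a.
k = g and g = w, hence k = w. h = i and h divides k, thus i divides k. Since i = q, q divides k. Because k = w, q divides w. From v = a and v divides u, a divides u. u divides a, so u = a. Since q divides u, q divides a. Since q divides w, q divides w + a.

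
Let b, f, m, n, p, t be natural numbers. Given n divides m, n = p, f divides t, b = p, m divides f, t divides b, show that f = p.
Because n = p and n divides m, p divides m. Because m divides f, p divides f. f divides t and t divides b, therefore f divides b. b = p, so f divides p. p divides f, so p = f. Then f = p.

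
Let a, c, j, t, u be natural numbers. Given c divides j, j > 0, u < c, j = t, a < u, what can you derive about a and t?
a < t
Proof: c divides j and j > 0, hence c ≤ j. Since j = t, c ≤ t. Since u < c, u < t. Since a < u, a < t.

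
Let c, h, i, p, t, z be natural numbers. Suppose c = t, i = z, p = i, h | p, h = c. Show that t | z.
Because h = c and c = t, h = t. p = i and h | p, hence h | i. Since h = t, t | i. i = z, so t | z.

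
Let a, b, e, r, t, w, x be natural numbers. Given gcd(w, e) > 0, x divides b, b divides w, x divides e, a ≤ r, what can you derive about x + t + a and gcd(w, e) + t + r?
x + t + a ≤ gcd(w, e) + t + r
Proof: x divides b and b divides w, thus x divides w. x divides e, so x divides gcd(w, e). gcd(w, e) > 0, so x ≤ gcd(w, e). Then x + t ≤ gcd(w, e) + t. Since a ≤ r, x + t + a ≤ gcd(w, e) + t + r.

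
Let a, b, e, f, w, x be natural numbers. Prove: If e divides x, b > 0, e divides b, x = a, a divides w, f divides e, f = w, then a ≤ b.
x = a and e divides x, hence e divides a. Since f = w and f divides e, w divides e. a divides w, so a divides e. e divides a, so e = a. Since e divides b and b > 0, e ≤ b. Since e = a, a ≤ b.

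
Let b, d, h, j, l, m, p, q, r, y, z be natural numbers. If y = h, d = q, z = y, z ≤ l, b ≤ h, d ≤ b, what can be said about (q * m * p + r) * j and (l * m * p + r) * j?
(q * m * p + r) * j ≤ (l * m * p + r) * j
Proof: Because d = q and d ≤ b, q ≤ b. b ≤ h, so q ≤ h. z = y and y = h, therefore z = h. Since z ≤ l, h ≤ l. From q ≤ h, q ≤ l. By multiplying by a non-negative, q * m ≤ l * m. By multiplying by a non-negative, q * m * p ≤ l * m * p. Then q * m * p + r ≤ l * m * p + r. By multiplying by a non-negative, (q * m * p + r) * j ≤ (l * m * p + r) * j.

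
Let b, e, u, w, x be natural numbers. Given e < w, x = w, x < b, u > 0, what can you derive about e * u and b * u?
e * u < b * u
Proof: From x = w and x < b, w < b. Since e < w, e < b. Combined with u > 0, by multiplying by a positive, e * u < b * u.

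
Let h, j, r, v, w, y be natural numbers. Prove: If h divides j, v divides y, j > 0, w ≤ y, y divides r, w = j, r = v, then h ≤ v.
Since r = v and y divides r, y divides v. v divides y, so y = v. h divides j and j > 0, so h ≤ j. w = j and w ≤ y, so j ≤ y. h ≤ j, so h ≤ y. Since y = v, h ≤ v.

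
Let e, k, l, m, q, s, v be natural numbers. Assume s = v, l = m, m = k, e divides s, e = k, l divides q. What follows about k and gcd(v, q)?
k divides gcd(v, q)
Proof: s = v and e divides s, hence e divides v. Since e = k, k divides v. l = m and m = k, thus l = k. Since l divides q, k divides q. k divides v, so k divides gcd(v, q).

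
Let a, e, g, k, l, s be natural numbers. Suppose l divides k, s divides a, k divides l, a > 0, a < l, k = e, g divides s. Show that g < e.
l divides k and k divides l, hence l = k. Since k = e, l = e. g divides s and s divides a, so g divides a. Since a > 0, g ≤ a. a < l, so g < l. l = e, so g < e.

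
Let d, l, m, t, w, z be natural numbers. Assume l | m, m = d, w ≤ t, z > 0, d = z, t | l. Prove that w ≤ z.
From m = d and l | m, l | d. Because d = z, l | z. t | l, so t | z. z > 0, so t ≤ z. From w ≤ t, w ≤ z.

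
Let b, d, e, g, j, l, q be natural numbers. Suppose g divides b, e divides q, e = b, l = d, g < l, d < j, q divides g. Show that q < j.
e = b and e divides q, therefore b divides q. Since g divides b, g divides q. Since q divides g, g = q. l = d and g < l, therefore g < d. d < j, so g < j. Since g = q, q < j.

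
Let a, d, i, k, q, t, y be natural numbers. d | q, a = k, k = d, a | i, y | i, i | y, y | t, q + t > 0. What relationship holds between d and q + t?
d ≤ q + t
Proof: From a = k and k = d, a = d. a | i, so d | i. Because y | i and i | y, y = i. Since y | t, i | t. d | i, so d | t. d | q, so d | q + t. q + t > 0, so d ≤ q + t.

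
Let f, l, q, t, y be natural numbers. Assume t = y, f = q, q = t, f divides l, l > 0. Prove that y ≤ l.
From f = q and q = t, f = t. f divides l, so t divides l. Since l > 0, t ≤ l. Since t = y, y ≤ l.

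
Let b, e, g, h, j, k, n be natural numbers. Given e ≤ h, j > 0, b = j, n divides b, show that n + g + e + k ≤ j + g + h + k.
b = j and n divides b, therefore n divides j. Because j > 0, n ≤ j. Then n + g ≤ j + g. e ≤ h, so n + g + e ≤ j + g + h. Then n + g + e + k ≤ j + g + h + k.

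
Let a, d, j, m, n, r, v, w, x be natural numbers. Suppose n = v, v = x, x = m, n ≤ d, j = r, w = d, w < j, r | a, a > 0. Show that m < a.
n = v and v = x, therefore n = x. x = m, so n = m. w = d and w < j, therefore d < j. Since j = r, d < r. r | a and a > 0, therefore r ≤ a. Because d < r, d < a. n ≤ d, so n < a. From n = m, m < a.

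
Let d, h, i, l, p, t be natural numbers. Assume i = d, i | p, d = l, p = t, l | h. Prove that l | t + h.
p = t and i | p, therefore i | t. From i = d, d | t. d = l, so l | t. From l | h, l | t + h.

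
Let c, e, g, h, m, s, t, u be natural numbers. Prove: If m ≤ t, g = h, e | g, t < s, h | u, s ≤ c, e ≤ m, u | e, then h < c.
Because g = h and e | g, e | h. Because h | u and u | e, h | e. Since e | h, e = h. e ≤ m and m ≤ t, so e ≤ t. Since e = h, h ≤ t. t < s and s ≤ c, hence t < c. h ≤ t, so h < c.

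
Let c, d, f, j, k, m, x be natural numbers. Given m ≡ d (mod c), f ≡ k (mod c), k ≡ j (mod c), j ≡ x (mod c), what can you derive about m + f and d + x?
m + f ≡ d + x (mod c)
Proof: f ≡ k (mod c) and k ≡ j (mod c), thus f ≡ j (mod c). From j ≡ x (mod c), f ≡ x (mod c). Since m ≡ d (mod c), by adding congruences, m + f ≡ d + x (mod c).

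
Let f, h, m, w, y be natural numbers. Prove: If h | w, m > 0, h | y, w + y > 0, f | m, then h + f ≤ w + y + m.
h | w and h | y, thus h | w + y. w + y > 0, so h ≤ w + y. f | m and m > 0, therefore f ≤ m. Since h ≤ w + y, h + f ≤ w + y + m.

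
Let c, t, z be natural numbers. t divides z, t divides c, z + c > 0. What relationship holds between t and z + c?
t ≤ z + c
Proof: t divides z and t divides c, therefore t divides z + c. z + c > 0, so t ≤ z + c.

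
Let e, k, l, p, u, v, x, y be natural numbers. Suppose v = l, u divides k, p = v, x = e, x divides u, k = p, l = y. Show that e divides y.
Because p = v and v = l, p = l. Since l = y, p = y. From x divides u and u divides k, x divides k. k = p, so x divides p. Since x = e, e divides p. Because p = y, e divides y.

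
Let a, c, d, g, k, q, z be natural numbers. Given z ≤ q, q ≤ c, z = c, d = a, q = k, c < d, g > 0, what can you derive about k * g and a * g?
k * g < a * g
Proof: z = c and z ≤ q, therefore c ≤ q. q ≤ c, so c = q. Since q = k, c = k. Since c < d, k < d. Since d = a, k < a. From g > 0, k * g < a * g.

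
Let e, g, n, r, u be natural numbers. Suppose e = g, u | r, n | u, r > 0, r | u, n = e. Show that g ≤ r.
Because n = e and e = g, n = g. u | r and r | u, hence u = r. Since n | u, n | r. Since n = g, g | r. Since r > 0, g ≤ r.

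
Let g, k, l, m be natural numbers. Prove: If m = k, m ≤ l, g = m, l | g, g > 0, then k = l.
From l | g and g > 0, l ≤ g. g = m, so l ≤ m. Since m ≤ l, l = m. Since m = k, l = k. Then k = l.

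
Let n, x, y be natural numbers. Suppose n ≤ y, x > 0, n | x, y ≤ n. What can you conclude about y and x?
y ≤ x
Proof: n ≤ y and y ≤ n, hence n = y. Since n | x and x > 0, n ≤ x. n = y, so y ≤ x.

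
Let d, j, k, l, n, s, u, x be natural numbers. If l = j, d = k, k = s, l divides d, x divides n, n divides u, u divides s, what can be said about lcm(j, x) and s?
lcm(j, x) divides s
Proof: From d = k and k = s, d = s. l divides d, so l divides s. l = j, so j divides s. From x divides n and n divides u, x divides u. u divides s, so x divides s. Since j divides s, lcm(j, x) divides s.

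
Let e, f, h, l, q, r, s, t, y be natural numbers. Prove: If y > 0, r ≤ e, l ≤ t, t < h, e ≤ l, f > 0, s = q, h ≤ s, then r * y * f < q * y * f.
r ≤ e and e ≤ l, so r ≤ l. Since l ≤ t and t < h, l < h. Because r ≤ l, r < h. Since s = q and h ≤ s, h ≤ q. r < h, so r < q. Since y > 0, r * y < q * y. f > 0, so r * y * f < q * y * f.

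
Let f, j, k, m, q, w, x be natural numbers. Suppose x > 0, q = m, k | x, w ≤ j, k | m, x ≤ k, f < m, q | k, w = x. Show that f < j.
k | x and x > 0, therefore k ≤ x. From x ≤ k, x = k. w = x, so w = k. Since q = m and q | k, m | k. Since k | m, k = m. w = k, so w = m. From w ≤ j, m ≤ j. Because f < m, f < j.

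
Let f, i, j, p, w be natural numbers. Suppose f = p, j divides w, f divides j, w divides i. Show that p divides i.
Since f = p and f divides j, p divides j. j divides w, so p divides w. w divides i, so p divides i.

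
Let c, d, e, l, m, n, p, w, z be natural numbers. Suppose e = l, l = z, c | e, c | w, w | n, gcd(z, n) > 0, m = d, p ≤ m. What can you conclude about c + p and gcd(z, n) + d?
c + p ≤ gcd(z, n) + d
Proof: From e = l and l = z, e = z. c | e, so c | z. c | w and w | n, hence c | n. Because c | z, c | gcd(z, n). gcd(z, n) > 0, so c ≤ gcd(z, n). m = d and p ≤ m, thus p ≤ d. From c ≤ gcd(z, n), c + p ≤ gcd(z, n) + d.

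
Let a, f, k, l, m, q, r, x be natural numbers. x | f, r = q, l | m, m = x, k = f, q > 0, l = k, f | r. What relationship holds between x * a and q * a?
x * a ≤ q * a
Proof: l = k and k = f, so l = f. Because l | m, f | m. m = x, so f | x. x | f, so f = x. Since r = q and f | r, f | q. Since q > 0, f ≤ q. Since f = x, x ≤ q. Then x * a ≤ q * a.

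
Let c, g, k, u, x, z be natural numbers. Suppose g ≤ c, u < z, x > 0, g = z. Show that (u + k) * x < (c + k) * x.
g = z and g ≤ c, hence z ≤ c. From u < z, u < c. Then u + k < c + k. From x > 0, by multiplying by a positive, (u + k) * x < (c + k) * x.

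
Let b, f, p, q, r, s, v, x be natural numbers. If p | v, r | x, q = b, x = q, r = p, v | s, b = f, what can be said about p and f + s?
p | f + s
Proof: x = q and q = b, therefore x = b. Since r | x, r | b. Since b = f, r | f. Since r = p, p | f. Because p | v and v | s, p | s. Since p | f, p | f + s.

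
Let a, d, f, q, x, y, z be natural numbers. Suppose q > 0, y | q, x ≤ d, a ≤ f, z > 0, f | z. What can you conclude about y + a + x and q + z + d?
y + a + x ≤ q + z + d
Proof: y | q and q > 0, so y ≤ q. f | z and z > 0, hence f ≤ z. a ≤ f, so a ≤ z. Because y ≤ q, y + a ≤ q + z. x ≤ d, so y + a + x ≤ q + z + d.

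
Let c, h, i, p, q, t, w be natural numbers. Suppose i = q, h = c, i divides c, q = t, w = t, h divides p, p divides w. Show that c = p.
From h = c and h divides p, c divides p. w = t and p divides w, hence p divides t. i = q and q = t, hence i = t. Since i divides c, t divides c. p divides t, so p divides c. Since c divides p, c = p.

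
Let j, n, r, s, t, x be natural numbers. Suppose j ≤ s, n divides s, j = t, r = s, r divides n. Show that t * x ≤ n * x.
From r = s and r divides n, s divides n. Since n divides s, s = n. Since j ≤ s, j ≤ n. j = t, so t ≤ n. By multiplying by a non-negative, t * x ≤ n * x.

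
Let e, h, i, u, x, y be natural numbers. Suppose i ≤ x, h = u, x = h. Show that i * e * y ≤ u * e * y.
x = h and h = u, so x = u. i ≤ x, so i ≤ u. By multiplying by a non-negative, i * e ≤ u * e. By multiplying by a non-negative, i * e * y ≤ u * e * y.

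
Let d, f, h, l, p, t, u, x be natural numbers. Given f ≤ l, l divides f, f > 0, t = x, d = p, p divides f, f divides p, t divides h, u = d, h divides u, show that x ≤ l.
Since l divides f and f > 0, l ≤ f. f ≤ l, so f = l. From p divides f and f divides p, p = f. d = p, so d = f. Since u = d and h divides u, h divides d. t divides h, so t divides d. Since d = f, t divides f. Since t = x, x divides f. f > 0, so x ≤ f. f = l, so x ≤ l.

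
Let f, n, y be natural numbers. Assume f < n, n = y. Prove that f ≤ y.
n = y and f < n, thus f < y. Then f ≤ y.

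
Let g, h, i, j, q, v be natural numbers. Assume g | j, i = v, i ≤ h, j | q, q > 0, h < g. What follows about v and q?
v < q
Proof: Because i ≤ h and h < g, i < g. Since g | j and j | q, g | q. Since q > 0, g ≤ q. Since i < g, i < q. From i = v, v < q.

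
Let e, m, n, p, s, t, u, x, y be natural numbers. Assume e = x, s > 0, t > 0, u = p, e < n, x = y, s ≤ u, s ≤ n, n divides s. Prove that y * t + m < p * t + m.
Since e = x and x = y, e = y. Since e < n, y < n. n divides s and s > 0, thus n ≤ s. Because s ≤ n, s = n. Since u = p and s ≤ u, s ≤ p. s = n, so n ≤ p. Since y < n, y < p. Combined with t > 0, by multiplying by a positive, y * t < p * t. Then y * t + m < p * t + m.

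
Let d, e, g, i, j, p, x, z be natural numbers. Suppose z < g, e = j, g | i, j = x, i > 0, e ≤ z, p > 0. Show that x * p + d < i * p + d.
e = j and j = x, hence e = x. e ≤ z and z < g, thus e < g. From g | i and i > 0, g ≤ i. Since e < g, e < i. Because e = x, x < i. p > 0, so x * p < i * p. Then x * p + d < i * p + d.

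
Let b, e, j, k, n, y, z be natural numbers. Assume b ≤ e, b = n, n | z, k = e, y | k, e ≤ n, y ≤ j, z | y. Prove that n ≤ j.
b = n and b ≤ e, hence n ≤ e. Since e ≤ n, e = n. From k = e and y | k, y | e. Since e = n, y | n. n | z and z | y, thus n | y. Since y | n, y = n. y ≤ j, so n ≤ j.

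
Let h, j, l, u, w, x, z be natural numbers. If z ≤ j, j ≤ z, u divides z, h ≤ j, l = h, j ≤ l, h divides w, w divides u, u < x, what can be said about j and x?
j < x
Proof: Since z ≤ j and j ≤ z, z = j. Since u divides z, u divides j. l = h and j ≤ l, therefore j ≤ h. h ≤ j, so h = j. Since h divides w and w divides u, h divides u. h = j, so j divides u. Since u divides j, u = j. u < x, so j < x.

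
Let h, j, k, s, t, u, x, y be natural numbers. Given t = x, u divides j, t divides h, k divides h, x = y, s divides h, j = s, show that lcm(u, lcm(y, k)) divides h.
j = s and u divides j, hence u divides s. s divides h, so u divides h. Since t = x and x = y, t = y. Since t divides h, y divides h. k divides h, so lcm(y, k) divides h. Since u divides h, lcm(u, lcm(y, k)) divides h.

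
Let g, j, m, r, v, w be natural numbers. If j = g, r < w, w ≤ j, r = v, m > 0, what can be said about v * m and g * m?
v * m < g * m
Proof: r = v and r < w, thus v < w. w ≤ j, so v < j. Since j = g, v < g. Combining with m > 0, by multiplying by a positive, v * m < g * m.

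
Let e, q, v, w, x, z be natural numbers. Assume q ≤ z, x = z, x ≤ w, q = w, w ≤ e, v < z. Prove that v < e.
q = w and q ≤ z, so w ≤ z. x = z and x ≤ w, hence z ≤ w. Because w ≤ z, w = z. w ≤ e, so z ≤ e. v < z, so v < e.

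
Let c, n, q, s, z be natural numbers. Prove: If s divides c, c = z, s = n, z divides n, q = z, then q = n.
Because c = z and s divides c, s divides z. Since s = n, n divides z. Since z divides n, z = n. Since q = z, q = n.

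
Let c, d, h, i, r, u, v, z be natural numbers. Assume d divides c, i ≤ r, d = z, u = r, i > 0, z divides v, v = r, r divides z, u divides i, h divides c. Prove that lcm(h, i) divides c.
v = r and z divides v, hence z divides r. Since r divides z, z = r. u = r and u divides i, thus r divides i. Since i > 0, r ≤ i. Since i ≤ r, r = i. Because z = r, z = i. d = z and d divides c, thus z divides c. From z = i, i divides c. h divides c, so lcm(h, i) divides c.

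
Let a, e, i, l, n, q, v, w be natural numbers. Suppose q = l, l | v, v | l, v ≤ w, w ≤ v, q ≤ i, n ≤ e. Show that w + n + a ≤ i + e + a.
Since l | v and v | l, l = v. q = l, so q = v. v ≤ w and w ≤ v, so v = w. q = v, so q = w. q ≤ i, so w ≤ i. n ≤ e, so w + n ≤ i + e. Then w + n + a ≤ i + e + a.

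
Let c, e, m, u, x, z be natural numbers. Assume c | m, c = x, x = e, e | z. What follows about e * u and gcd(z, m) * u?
e * u | gcd(z, m) * u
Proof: From c = x and x = e, c = e. c | m, so e | m. Since e | z, e | gcd(z, m). Then e * u | gcd(z, m) * u.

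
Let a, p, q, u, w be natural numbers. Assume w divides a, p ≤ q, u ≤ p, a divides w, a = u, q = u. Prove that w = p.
w divides a and a divides w, thus w = a. Since a = u, w = u. q = u and p ≤ q, so p ≤ u. From u ≤ p, u = p. From w = u, w = p.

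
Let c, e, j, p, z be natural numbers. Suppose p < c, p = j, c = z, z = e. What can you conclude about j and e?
j < e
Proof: c = z and z = e, hence c = e. Since p = j and p < c, j < c. Since c = e, j < e.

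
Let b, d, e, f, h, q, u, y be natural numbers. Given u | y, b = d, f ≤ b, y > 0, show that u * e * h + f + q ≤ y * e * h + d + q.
From u | y and y > 0, u ≤ y. Then u * e ≤ y * e. Then u * e * h ≤ y * e * h. Since b = d and f ≤ b, f ≤ d. Then f + q ≤ d + q. Since u * e * h ≤ y * e * h, u * e * h + f + q ≤ y * e * h + d + q.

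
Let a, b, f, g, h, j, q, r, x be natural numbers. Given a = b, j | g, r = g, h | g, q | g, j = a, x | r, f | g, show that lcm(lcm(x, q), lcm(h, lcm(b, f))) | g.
From r = g and x | r, x | g. Since q | g, lcm(x, q) | g. j = a and a = b, hence j = b. Because j | g, b | g. Since f | g, lcm(b, f) | g. Since h | g, lcm(h, lcm(b, f)) | g. Since lcm(x, q) | g, lcm(lcm(x, q), lcm(h, lcm(b, f))) | g.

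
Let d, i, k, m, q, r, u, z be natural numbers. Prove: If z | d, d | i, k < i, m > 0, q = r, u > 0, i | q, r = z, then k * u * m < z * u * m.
q = r and i | q, thus i | r. r = z, so i | z. z | d and d | i, therefore z | i. Since i | z, i = z. From k < i, k < z. Since u > 0, k * u < z * u. m > 0, so k * u * m < z * u * m.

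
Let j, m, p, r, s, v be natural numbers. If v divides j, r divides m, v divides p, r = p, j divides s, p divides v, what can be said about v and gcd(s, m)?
v divides gcd(s, m)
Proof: From v divides j and j divides s, v divides s. p divides v and v divides p, thus p = v. Since r = p, r = v. Since r divides m, v divides m. Because v divides s, v divides gcd(s, m).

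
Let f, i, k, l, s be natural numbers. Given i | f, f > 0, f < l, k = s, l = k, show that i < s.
i | f and f > 0, thus i ≤ f. l = k and k = s, so l = s. f < l, so f < s. i ≤ f, so i < s.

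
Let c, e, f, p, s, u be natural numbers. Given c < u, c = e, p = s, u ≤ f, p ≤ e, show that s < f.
p = s and p ≤ e, hence s ≤ e. Because c = e and c < u, e < u. Since u ≤ f, e < f. Since s ≤ e, s < f.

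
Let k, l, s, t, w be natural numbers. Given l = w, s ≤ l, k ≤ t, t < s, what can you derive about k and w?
k < w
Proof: k ≤ t and t < s, therefore k < s. l = w and s ≤ l, hence s ≤ w. k < s, so k < w.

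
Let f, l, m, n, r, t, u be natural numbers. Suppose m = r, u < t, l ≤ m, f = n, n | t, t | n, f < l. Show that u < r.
t | n and n | t, so t = n. u < t, so u < n. f = n and f < l, hence n < l. m = r and l ≤ m, thus l ≤ r. Since n < l, n < r. Since u < n, u < r.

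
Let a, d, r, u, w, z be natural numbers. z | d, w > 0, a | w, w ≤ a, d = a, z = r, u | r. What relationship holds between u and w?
u | w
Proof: a | w and w > 0, so a ≤ w. w ≤ a, so a = w. Because z = r and z | d, r | d. d = a, so r | a. Since a = w, r | w. u | r, so u | w.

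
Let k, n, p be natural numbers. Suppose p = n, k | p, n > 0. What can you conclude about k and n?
k ≤ n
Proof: From p = n and k | p, k | n. Since n > 0, k ≤ n.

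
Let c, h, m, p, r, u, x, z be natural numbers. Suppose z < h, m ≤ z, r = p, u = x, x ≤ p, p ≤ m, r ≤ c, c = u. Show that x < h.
c = u and u = x, thus c = x. Since r ≤ c, r ≤ x. Since r = p, p ≤ x. x ≤ p, so p = x. p ≤ m and m ≤ z, thus p ≤ z. z < h, so p < h. Since p = x, x < h.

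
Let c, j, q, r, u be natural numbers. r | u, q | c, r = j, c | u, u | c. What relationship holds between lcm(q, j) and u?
lcm(q, j) | u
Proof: c | u and u | c, hence c = u. Since q | c, q | u. r = j and r | u, therefore j | u. q | u, so lcm(q, j) | u.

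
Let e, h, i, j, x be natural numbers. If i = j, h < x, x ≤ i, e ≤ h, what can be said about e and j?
e < j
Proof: Because e ≤ h and h < x, e < x. x ≤ i, so e < i. i = j, so e < j.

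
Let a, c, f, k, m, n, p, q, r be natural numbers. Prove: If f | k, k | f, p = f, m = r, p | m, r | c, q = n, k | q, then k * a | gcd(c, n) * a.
f | k and k | f, hence f = k. Because m = r and p | m, p | r. Since p = f, f | r. r | c, so f | c. f = k, so k | c. Since q = n and k | q, k | n. Since k | c, k | gcd(c, n). Then k * a | gcd(c, n) * a.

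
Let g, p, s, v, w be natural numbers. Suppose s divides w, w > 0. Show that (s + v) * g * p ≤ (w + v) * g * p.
Since s divides w and w > 0, s ≤ w. Then s + v ≤ w + v. By multiplying by a non-negative, (s + v) * g ≤ (w + v) * g. By multiplying by a non-negative, (s + v) * g * p ≤ (w + v) * g * p.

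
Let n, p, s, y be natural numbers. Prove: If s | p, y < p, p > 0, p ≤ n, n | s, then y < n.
n | s and s | p, hence n | p. p > 0, so n ≤ p. Since p ≤ n, p = n. Since y < p, y < n.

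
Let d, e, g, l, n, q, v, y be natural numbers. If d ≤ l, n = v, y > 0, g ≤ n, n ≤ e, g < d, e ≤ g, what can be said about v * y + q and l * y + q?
v * y + q < l * y + q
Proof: Since n ≤ e and e ≤ g, n ≤ g. Since g ≤ n, g = n. n = v, so g = v. Since g < d and d ≤ l, g < l. Because g = v, v < l. y > 0, so v * y < l * y. Then v * y + q < l * y + q.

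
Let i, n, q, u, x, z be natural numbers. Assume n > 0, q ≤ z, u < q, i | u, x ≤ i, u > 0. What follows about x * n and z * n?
x * n < z * n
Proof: i | u and u > 0, therefore i ≤ u. u < q and q ≤ z, thus u < z. i ≤ u, so i < z. x ≤ i, so x < z. Since n > 0, x * n < z * n.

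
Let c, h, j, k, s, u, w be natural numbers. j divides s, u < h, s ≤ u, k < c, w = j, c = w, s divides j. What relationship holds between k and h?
k < h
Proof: Because j divides s and s divides j, j = s. w = j, so w = s. c = w and k < c, so k < w. Because w = s, k < s. Since s ≤ u and u < h, s < h. Since k < s, k < h.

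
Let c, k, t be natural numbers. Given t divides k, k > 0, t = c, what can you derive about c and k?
c ≤ k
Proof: Because t = c and t divides k, c divides k. Since k > 0, c ≤ k.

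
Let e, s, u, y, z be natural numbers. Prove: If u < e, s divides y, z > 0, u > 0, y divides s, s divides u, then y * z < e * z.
s divides y and y divides s, hence s = y. Since s divides u and u > 0, s ≤ u. s = y, so y ≤ u. Since u < e, y < e. Using z > 0 and multiplying by a positive, y * z < e * z.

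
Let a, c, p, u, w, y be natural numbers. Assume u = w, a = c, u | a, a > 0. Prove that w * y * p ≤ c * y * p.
From u | a and a > 0, u ≤ a. Since a = c, u ≤ c. u = w, so w ≤ c. Then w * y ≤ c * y. Then w * y * p ≤ c * y * p.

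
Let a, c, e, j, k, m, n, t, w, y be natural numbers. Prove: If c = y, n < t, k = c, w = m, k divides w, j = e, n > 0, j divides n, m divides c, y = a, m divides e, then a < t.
k = c and k divides w, thus c divides w. Because w = m, c divides m. m divides c, so m = c. c = y, so m = y. y = a, so m = a. From j = e and j divides n, e divides n. m divides e, so m divides n. n > 0, so m ≤ n. n < t, so m < t. Since m = a, a < t.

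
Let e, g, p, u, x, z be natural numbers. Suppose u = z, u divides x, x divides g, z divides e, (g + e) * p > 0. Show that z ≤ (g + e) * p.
Since u divides x and x divides g, u divides g. Because u = z, z divides g. z divides e, so z divides g + e. Then z divides (g + e) * p. Since (g + e) * p > 0, z ≤ (g + e) * p.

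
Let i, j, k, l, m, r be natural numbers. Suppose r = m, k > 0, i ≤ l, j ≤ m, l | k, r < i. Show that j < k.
r = m and r < i, so m < i. Since j ≤ m, j < i. Because i ≤ l, j < l. l | k and k > 0, so l ≤ k. j < l, so j < k.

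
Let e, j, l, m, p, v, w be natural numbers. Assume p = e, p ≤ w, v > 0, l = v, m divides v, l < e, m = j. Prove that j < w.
m = j and m divides v, so j divides v. v > 0, so j ≤ v. l = v and l < e, so v < e. From p = e and p ≤ w, e ≤ w. Since v < e, v < w. Because j ≤ v, j < w.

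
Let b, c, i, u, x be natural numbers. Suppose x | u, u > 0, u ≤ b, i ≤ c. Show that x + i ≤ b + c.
x | u and u > 0, thus x ≤ u. Since u ≤ b, x ≤ b. i ≤ c, so x + i ≤ b + c.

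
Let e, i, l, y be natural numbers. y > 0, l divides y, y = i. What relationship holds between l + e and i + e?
l + e ≤ i + e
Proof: Because l divides y and y > 0, l ≤ y. y = i, so l ≤ i. Then l + e ≤ i + e.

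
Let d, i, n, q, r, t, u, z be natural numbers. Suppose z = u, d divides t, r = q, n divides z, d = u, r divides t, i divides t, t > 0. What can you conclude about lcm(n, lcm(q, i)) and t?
lcm(n, lcm(q, i)) ≤ t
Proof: z = u and n divides z, so n divides u. From d = u and d divides t, u divides t. Since n divides u, n divides t. r = q and r divides t, thus q divides t. Since i divides t, lcm(q, i) divides t. n divides t, so lcm(n, lcm(q, i)) divides t. t > 0, so lcm(n, lcm(q, i)) ≤ t.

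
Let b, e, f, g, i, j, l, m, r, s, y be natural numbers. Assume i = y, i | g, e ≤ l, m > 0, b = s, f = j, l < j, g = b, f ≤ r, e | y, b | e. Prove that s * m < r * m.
i = y and i | g, hence y | g. Since e | y, e | g. Since g = b, e | b. Since b | e, e = b. Since b = s, e = s. Since e ≤ l and l < j, e < j. Because e = s, s < j. From f = j and f ≤ r, j ≤ r. s < j, so s < r. Since m > 0, s * m < r * m.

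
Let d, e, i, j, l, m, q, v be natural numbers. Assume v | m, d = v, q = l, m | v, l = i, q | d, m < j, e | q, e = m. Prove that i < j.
Since e = m and e | q, m | q. v | m and m | v, hence v = m. d = v and q | d, therefore q | v. From v = m, q | m. Because m | q, m = q. From q = l, m = l. From l = i, m = i. Since m < j, i < j.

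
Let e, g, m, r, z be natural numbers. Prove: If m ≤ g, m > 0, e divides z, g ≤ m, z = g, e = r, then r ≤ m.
g ≤ m and m ≤ g, therefore g = m. z = g and e divides z, hence e divides g. Since g = m, e divides m. m > 0, so e ≤ m. Because e = r, r ≤ m.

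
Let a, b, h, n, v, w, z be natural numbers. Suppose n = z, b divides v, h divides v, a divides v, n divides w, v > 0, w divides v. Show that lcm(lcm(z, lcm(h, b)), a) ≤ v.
n divides w and w divides v, therefore n divides v. From n = z, z divides v. h divides v and b divides v, hence lcm(h, b) divides v. Since z divides v, lcm(z, lcm(h, b)) divides v. Since a divides v, lcm(lcm(z, lcm(h, b)), a) divides v. v > 0, so lcm(lcm(z, lcm(h, b)), a) ≤ v.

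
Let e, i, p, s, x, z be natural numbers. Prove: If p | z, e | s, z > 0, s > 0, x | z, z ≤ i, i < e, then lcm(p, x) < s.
p | z and x | z, thus lcm(p, x) | z. z > 0, so lcm(p, x) ≤ z. z ≤ i and i < e, hence z < e. Since e | s and s > 0, e ≤ s. Since z < e, z < s. Since lcm(p, x) ≤ z, lcm(p, x) < s.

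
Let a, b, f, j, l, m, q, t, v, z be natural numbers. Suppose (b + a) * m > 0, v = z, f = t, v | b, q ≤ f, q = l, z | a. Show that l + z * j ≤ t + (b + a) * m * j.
q = l and q ≤ f, hence l ≤ f. f = t, so l ≤ t. From v = z and v | b, z | b. Since z | a, z | b + a. Then z | (b + a) * m. Since (b + a) * m > 0, z ≤ (b + a) * m. Then z * j ≤ (b + a) * m * j. Because l ≤ t, l + z * j ≤ t + (b + a) * m * j.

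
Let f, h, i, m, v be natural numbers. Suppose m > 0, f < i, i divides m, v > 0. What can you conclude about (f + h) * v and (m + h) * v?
(f + h) * v < (m + h) * v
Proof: Because i divides m and m > 0, i ≤ m. Since f < i, f < m. Then f + h < m + h. Using v > 0 and multiplying by a positive, (f + h) * v < (m + h) * v.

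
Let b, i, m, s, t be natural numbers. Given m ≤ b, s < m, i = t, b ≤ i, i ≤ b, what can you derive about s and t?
s < t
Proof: b ≤ i and i ≤ b, thus b = i. Since i = t, b = t. s < m and m ≤ b, hence s < b. Since b = t, s < t.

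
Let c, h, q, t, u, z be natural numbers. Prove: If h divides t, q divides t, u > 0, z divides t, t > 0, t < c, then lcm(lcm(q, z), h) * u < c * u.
From q divides t and z divides t, lcm(q, z) divides t. Since h divides t, lcm(lcm(q, z), h) divides t. t > 0, so lcm(lcm(q, z), h) ≤ t. t < c, so lcm(lcm(q, z), h) < c. From u > 0, by multiplying by a positive, lcm(lcm(q, z), h) * u < c * u.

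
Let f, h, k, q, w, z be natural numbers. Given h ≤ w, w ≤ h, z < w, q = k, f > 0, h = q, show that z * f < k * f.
w ≤ h and h ≤ w, thus w = h. From h = q and q = k, h = k. Since w = h, w = k. Since z < w, z < k. f > 0, so z * f < k * f.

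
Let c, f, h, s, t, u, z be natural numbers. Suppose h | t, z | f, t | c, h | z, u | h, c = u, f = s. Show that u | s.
h | t and t | c, therefore h | c. Since c = u, h | u. Since u | h, h = u. f = s and z | f, hence z | s. From h | z, h | s. Since h = u, u | s.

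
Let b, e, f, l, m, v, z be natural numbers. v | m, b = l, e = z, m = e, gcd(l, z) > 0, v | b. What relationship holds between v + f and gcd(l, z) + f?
v + f ≤ gcd(l, z) + f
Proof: Because b = l and v | b, v | l. m = e and e = z, thus m = z. v | m, so v | z. v | l, so v | gcd(l, z). Since gcd(l, z) > 0, v ≤ gcd(l, z). Then v + f ≤ gcd(l, z) + f.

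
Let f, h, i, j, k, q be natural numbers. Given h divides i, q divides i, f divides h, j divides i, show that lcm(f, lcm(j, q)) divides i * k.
f divides h and h divides i, so f divides i. Because j divides i and q divides i, lcm(j, q) divides i. Because f divides i, lcm(f, lcm(j, q)) divides i. Then lcm(f, lcm(j, q)) divides i * k.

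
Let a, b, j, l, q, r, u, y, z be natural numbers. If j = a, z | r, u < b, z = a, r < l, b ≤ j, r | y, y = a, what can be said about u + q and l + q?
u + q < l + q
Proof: From z = a and z | r, a | r. y = a and r | y, hence r | a. Since a | r, a = r. From j = a and b ≤ j, b ≤ a. Since u < b, u < a. Because a = r, u < r. Since r < l, u < l. Then u + q < l + q.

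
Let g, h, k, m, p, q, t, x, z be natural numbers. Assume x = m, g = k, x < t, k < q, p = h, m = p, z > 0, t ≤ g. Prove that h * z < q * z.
m = p and p = h, so m = h. Because x = m and x < t, m < t. Since t ≤ g, m < g. Because g = k, m < k. k < q, so m < q. Since m = h, h < q. Combined with z > 0, by multiplying by a positive, h * z < q * z.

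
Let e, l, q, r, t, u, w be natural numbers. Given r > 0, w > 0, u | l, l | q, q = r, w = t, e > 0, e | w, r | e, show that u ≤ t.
q = r and l | q, thus l | r. Since u | l, u | r. r > 0, so u ≤ r. From r | e and e > 0, r ≤ e. Because e | w and w > 0, e ≤ w. Since r ≤ e, r ≤ w. From w = t, r ≤ t. From u ≤ r, u ≤ t.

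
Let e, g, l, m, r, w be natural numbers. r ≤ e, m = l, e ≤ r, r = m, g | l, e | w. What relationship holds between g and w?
g | w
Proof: r = m and m = l, hence r = l. e ≤ r and r ≤ e, hence e = r. Since e | w, r | w. Since r = l, l | w. g | l, so g | w.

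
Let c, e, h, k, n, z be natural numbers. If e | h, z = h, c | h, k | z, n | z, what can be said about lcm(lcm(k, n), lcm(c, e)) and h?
lcm(lcm(k, n), lcm(c, e)) | h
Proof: k | z and n | z, therefore lcm(k, n) | z. Since z = h, lcm(k, n) | h. c | h and e | h, so lcm(c, e) | h. Since lcm(k, n) | h, lcm(lcm(k, n), lcm(c, e)) | h.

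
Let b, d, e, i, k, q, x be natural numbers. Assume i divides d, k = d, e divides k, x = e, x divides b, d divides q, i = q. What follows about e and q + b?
e divides q + b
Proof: i = q and i divides d, therefore q divides d. Since d divides q, d = q. k = d and e divides k, thus e divides d. Since d = q, e divides q. x = e and x divides b, thus e divides b. Since e divides q, e divides q + b.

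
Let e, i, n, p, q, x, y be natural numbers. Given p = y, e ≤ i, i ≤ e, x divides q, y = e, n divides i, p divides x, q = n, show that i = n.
p = y and y = e, therefore p = e. From e ≤ i and i ≤ e, e = i. Because p = e, p = i. q = n and x divides q, hence x divides n. From p divides x, p divides n. p = i, so i divides n. Since n divides i, n = i. Then i = n.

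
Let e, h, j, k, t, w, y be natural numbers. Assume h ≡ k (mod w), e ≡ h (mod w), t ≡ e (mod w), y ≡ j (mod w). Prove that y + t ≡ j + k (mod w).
Because t ≡ e (mod w) and e ≡ h (mod w), t ≡ h (mod w). Since h ≡ k (mod w), t ≡ k (mod w). Since y ≡ j (mod w), by adding congruences, y + t ≡ j + k (mod w).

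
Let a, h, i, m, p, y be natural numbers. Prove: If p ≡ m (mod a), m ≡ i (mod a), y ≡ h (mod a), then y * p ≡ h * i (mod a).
Because p ≡ m (mod a) and m ≡ i (mod a), p ≡ i (mod a). Using y ≡ h (mod a), by multiplying congruences, y * p ≡ h * i (mod a).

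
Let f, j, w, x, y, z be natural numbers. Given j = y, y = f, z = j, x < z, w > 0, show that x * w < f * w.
j = y and y = f, so j = f. z = j and x < z, thus x < j. Since j = f, x < f. Because w > 0, x * w < f * w.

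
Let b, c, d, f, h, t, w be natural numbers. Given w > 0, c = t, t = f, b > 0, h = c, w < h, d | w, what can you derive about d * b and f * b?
d * b < f * b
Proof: Because d | w and w > 0, d ≤ w. Since h = c and c = t, h = t. Since t = f, h = f. w < h, so w < f. Since d ≤ w, d < f. b > 0, so d * b < f * b.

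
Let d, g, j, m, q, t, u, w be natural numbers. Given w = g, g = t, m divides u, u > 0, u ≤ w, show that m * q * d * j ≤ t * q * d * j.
Since w = g and g = t, w = t. m divides u and u > 0, thus m ≤ u. Since u ≤ w, m ≤ w. From w = t, m ≤ t. By multiplying by a non-negative, m * q ≤ t * q. By multiplying by a non-negative, m * q * d ≤ t * q * d. By multiplying by a non-negative, m * q * d * j ≤ t * q * d * j.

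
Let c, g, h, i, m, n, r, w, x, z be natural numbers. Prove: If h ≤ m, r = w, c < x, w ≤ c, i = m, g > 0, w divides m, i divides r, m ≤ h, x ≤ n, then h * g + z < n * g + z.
Because i = m and i divides r, m divides r. Because r = w, m divides w. w divides m, so w = m. m ≤ h and h ≤ m, so m = h. Since w = m, w = h. Because c < x and x ≤ n, c < n. w ≤ c, so w < n. Since w = h, h < n. Since g > 0, by multiplying by a positive, h * g < n * g. Then h * g + z < n * g + z.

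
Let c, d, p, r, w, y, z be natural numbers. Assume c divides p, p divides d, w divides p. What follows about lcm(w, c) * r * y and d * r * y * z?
lcm(w, c) * r * y divides d * r * y * z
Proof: From w divides p and c divides p, lcm(w, c) divides p. Since p divides d, lcm(w, c) divides d. Then lcm(w, c) * r divides d * r. Then lcm(w, c) * r * y divides d * r * y. Then lcm(w, c) * r * y divides d * r * y * z.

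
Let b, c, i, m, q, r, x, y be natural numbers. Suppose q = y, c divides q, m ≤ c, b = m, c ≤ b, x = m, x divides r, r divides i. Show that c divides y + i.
Since q = y and c divides q, c divides y. b = m and c ≤ b, hence c ≤ m. Since m ≤ c, m = c. x divides r and r divides i, so x divides i. Since x = m, m divides i. Since m = c, c divides i. Because c divides y, c divides y + i.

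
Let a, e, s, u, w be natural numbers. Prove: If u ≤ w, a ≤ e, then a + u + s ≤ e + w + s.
u ≤ w, so u + s ≤ w + s. a ≤ e, so a + u + s ≤ e + w + s.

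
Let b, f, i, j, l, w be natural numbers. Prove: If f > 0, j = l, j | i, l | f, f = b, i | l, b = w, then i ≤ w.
From j = l and j | i, l | i. Because i | l, l = i. f = b and b = w, so f = w. l | f and f > 0, thus l ≤ f. Since f = w, l ≤ w. Since l = i, i ≤ w.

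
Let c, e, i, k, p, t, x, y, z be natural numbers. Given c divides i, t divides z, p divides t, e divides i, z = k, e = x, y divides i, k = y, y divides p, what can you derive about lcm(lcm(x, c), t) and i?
lcm(lcm(x, c), t) divides i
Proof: e = x and e divides i, thus x divides i. Since c divides i, lcm(x, c) divides i. Since y divides p and p divides t, y divides t. z = k and t divides z, hence t divides k. Since k = y, t divides y. y divides t, so y = t. y divides i, so t divides i. Since lcm(x, c) divides i, lcm(lcm(x, c), t) divides i.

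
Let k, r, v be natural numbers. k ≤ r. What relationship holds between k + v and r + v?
k + v ≤ r + v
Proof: k ≤ r. By adding to both sides, k + v ≤ r + v.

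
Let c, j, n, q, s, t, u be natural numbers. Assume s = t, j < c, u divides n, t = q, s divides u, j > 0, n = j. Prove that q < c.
s = t and t = q, hence s = q. s divides u and u divides n, so s divides n. Because n = j, s divides j. s = q, so q divides j. Because j > 0, q ≤ j. Since j < c, q < c.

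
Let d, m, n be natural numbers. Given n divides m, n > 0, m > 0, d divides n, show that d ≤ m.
d divides n and n > 0, therefore d ≤ n. n divides m and m > 0, therefore n ≤ m. Because d ≤ n, d ≤ m.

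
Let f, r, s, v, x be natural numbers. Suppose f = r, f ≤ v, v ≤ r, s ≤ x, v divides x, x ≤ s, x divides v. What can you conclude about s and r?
s = r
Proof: From s ≤ x and x ≤ s, s = x. x divides v and v divides x, hence x = v. s = x, so s = v. f = r and f ≤ v, therefore r ≤ v. Since v ≤ r, v = r. Since s = v, s = r.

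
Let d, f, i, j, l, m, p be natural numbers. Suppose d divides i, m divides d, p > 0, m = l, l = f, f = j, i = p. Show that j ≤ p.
From l = f and f = j, l = j. From m = l and m divides d, l divides d. d divides i, so l divides i. Since i = p, l divides p. Since p > 0, l ≤ p. l = j, so j ≤ p.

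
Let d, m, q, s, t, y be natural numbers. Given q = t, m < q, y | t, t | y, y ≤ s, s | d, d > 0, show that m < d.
Since q = t and m < q, m < t. Since y | t and t | y, y = t. y ≤ s, so t ≤ s. Because s | d and d > 0, s ≤ d. t ≤ s, so t ≤ d. Since m < t, m < d.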